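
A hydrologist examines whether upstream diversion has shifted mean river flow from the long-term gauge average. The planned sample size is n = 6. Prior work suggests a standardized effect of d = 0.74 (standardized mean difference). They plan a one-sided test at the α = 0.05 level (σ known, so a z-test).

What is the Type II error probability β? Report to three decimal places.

Noncentrality parameter: δ = d·√n = 0.74 × √6 = 1.8126
Critical value for a one-sided test at α = 0.05: z_α = 1.645.
Power = Φ(δ − 1.645) = Φ(0.168) = 0.5666.
Type II error: β = 1 − power = 1 − 0.5666 = 0.4334.

β ≈ 0.433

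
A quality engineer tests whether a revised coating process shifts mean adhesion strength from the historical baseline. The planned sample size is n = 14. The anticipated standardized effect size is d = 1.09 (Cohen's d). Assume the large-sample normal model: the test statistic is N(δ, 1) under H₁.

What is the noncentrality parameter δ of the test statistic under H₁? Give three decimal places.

δ ≈ 4.078

The noncentrality parameter scales effect size by the design's sample-size factor: δ = d·√n = 1.09 × √14 = 4.0784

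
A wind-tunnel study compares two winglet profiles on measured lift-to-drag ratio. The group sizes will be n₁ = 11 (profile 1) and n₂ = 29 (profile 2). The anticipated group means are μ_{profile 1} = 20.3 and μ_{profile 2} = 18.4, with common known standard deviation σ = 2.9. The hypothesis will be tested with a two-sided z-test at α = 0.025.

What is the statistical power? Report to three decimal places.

Standardized effect: d = |μ_{profile 1} − μ_{profile 2}| / σ = |20.3 − 18.4| / 2.9 = 0.6552
Noncentrality parameter: δ = d / √(1/n₁ + 1/n₂) = 0.6552 / √(1/11 + 1/29) = 1.8502
Two-sided α = 0.025 → critical value z_{0.0125} = 2.241.
Power = Φ(δ − 2.241) + Φ(−δ − 2.241) = Φ(-0.391) + Φ(-4.092) = 0.3478 + 0.0000 = 0.3478.

Power ≈ 0.348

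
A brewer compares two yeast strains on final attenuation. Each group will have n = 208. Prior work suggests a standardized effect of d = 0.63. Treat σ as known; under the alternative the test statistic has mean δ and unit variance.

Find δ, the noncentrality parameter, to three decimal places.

The noncentrality parameter scales effect size by the design's sample-size factor: δ = d·√(n/2) = 0.63 × √(208/2) = 6.4248

δ ≈ 6.425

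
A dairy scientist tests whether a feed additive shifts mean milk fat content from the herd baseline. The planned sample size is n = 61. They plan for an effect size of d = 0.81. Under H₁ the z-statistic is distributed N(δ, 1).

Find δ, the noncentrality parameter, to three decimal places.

δ = d·√n = 0.81 × √61 = 6.3263

δ ≈ 6.326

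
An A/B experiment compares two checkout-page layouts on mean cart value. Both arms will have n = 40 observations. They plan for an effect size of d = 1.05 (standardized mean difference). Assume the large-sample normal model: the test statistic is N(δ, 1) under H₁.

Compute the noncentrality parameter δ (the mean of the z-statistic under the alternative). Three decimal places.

δ ≈ 4.696

The noncentrality parameter scales effect size by the design's sample-size factor: δ = d·√(n/2) = 1.05 × √(40/2) = 4.6957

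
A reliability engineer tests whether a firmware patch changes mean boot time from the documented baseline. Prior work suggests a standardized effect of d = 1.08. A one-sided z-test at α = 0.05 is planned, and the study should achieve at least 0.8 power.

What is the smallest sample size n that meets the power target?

Set Φ(δ − 1.645) = 0.8; then δ − 1.645 = Φ⁻¹(0.8) = 0.842, giving δ = 2.486.
δ = d·√n ⇒ n = (δ/d)² = (2.486 / 1.08)² = 5.30.
Rounding up, n = 6.

n = 6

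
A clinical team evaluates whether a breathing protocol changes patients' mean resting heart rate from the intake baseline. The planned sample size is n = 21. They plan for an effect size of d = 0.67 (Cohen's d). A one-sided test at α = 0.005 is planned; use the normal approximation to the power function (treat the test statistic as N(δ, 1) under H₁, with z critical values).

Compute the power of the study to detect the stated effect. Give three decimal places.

Noncentrality parameter: δ = d·√n = 0.67 × √21 = 3.0703
One-sided α = 0.005 → critical value z_{0.005} = 2.576.
Power = Φ(δ − 2.576) = Φ(0.494) = 0.6895.

Power ≈ 0.690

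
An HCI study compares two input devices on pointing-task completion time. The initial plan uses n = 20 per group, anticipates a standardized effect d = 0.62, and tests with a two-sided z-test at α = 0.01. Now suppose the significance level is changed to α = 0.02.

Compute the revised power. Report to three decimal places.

δ = d·√(n/2) = 0.62 × √(20/2) = 1.9606 (unchanged). New critical value: z_{0.01} = 2.326.
Revised power = Φ(δ − 2.326) + Φ(−δ − 2.326) = Φ(-0.366) + Φ(-4.287) = 0.3573 + 0.0000 = 0.3573.

Power ≈ 0.357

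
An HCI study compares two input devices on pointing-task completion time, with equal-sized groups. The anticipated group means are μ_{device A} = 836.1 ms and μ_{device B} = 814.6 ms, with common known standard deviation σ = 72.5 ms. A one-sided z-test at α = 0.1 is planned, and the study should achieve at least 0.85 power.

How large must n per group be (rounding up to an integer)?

Standardized effect: d = |μ_{device A} − μ_{device B}| / σ = |836.1 − 814.6| / 72.5 = 0.2966
Set Φ(δ − 1.282) = 0.85; then δ − 1.282 = Φ⁻¹(0.85) = 1.036, giving δ = 2.318.
δ = d·√(n/2) ⇒ n = 2(δ/d)² = 2 × (2.318 / 0.2966)² = 122.19.
Rounding up, n = 123 per group.

n = 123 per group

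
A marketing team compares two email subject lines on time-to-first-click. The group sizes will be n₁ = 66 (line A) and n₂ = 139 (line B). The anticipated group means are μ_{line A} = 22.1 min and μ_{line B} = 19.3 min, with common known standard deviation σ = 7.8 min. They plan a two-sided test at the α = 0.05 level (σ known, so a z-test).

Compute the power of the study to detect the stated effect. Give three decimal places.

Power ≈ 0.671

Standardized effect: d = |μ_{line A} − μ_{line B}| / σ = |22.1 − 19.3| / 7.8 = 0.3590
Noncentrality parameter: δ = d / √(1/n₁ + 1/n₂) = 0.3590 / √(1/66 + 1/139) = 2.4014
Two-sided α = 0.05 → critical value z_{0.025} = 1.960.
Power = Φ(δ − 1.960) + Φ(−δ − 1.960) = Φ(0.441) + Φ(-4.361) = 0.6706 + 0.0000 = 0.6706.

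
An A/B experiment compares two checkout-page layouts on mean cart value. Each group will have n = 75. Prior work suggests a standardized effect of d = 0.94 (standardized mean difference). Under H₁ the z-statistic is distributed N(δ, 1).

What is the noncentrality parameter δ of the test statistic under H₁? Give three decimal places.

The noncentrality parameter scales effect size by the design's sample-size factor: δ = d·√(n/2) = 0.94 × √(75/2) = 5.7563

δ ≈ 5.756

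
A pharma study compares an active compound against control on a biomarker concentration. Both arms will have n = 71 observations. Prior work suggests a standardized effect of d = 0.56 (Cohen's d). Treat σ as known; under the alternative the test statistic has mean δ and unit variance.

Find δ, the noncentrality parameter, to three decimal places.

δ ≈ 3.337

The noncentrality parameter scales effect size by the design's sample-size factor: δ = d·√(n/2) = 0.56 × √(71/2) = 3.3366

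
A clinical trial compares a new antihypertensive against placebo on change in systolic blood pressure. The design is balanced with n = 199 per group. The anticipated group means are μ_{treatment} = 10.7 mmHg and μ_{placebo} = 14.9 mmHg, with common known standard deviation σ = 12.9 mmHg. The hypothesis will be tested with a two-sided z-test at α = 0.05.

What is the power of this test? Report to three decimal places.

Standardized effect: d = |μ_{treatment} − μ_{placebo}| / σ = |10.7 − 14.9| / 12.9 = 0.3256
Noncentrality parameter: λ = d·√(n/2) = 0.3256 × √(199/2) = 3.2477
Critical value for a two-sided test at α = 0.05: z_{α/2} = 1.960.
Power = Φ(λ − 1.960) + Φ(−λ − 1.960) = Φ(1.288) + Φ(-5.208) = 0.9011 + 0.0000 = 0.9011.

Power ≈ 0.901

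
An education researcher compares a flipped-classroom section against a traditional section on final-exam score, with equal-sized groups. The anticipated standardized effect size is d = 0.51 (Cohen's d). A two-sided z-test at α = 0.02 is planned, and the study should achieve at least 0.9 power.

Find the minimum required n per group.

For power 0.9 need Φ(δ − z_{0.01}) = 0.9, so δ = z_{0.01} + z_{0.10} = 2.326 + 1.282 = 3.608.
(For δ > 0 the lower-tail rejection region contributes negligibly to power, so the one-term inversion is standard.)
δ = d·√(n/2) ⇒ n = 2(δ/d)² = 2 × (3.608 / 0.51)² = 100.09.
Rounding up, n = 101 per group.

n = 101 per group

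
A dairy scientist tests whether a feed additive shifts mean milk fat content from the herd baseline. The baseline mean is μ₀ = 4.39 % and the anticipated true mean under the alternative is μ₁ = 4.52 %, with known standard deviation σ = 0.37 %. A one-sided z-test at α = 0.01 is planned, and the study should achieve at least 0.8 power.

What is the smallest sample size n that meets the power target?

Standardized effect: d = |μ₁ − μ₀| / σ = |4.52 − 4.39| / 0.37 = 0.3514
For power 0.8 need Φ(δ − z_{0.01}) = 0.8, so δ = z_{0.01} + z_{0.20} = 2.326 + 0.842 = 3.168.
δ = d·√n ⇒ n = (δ/d)² = (3.168 / 0.3514)² = 81.30.
Round up to the next whole unit.

n = 82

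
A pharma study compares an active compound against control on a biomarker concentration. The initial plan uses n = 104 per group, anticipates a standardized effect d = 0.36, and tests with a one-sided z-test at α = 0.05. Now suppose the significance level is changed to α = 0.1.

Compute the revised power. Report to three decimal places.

δ = d·√(n/2) = 0.36 × √(104/2) = 2.5960 (unchanged). New critical value: z_{0.1} = 1.282.
Revised power = Φ(δ − 1.282) = Φ(1.314) = 0.9057.

Power ≈ 0.906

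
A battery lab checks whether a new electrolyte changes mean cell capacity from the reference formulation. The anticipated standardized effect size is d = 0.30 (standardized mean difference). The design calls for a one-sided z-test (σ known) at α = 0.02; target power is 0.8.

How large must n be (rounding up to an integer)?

n = 94

For power 0.8 need Φ(δ − z_{0.02}) = 0.8, so δ = z_{0.02} + z_{0.20} = 2.054 + 0.842 = 2.895.
δ = d·√n ⇒ n = (δ/d)² = (2.895 / 0.30)² = 93.15.
Rounding up, n = 94.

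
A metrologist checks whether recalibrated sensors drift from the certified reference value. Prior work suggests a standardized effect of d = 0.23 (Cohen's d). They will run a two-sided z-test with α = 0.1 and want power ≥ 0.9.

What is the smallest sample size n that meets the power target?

n = 162

For power 0.9 need Φ(δ − z_{0.05}) = 0.9, so δ = z_{0.05} + z_{0.10} = 1.645 + 1.282 = 2.926.
(For δ > 0 the lower-tail rejection region contributes negligibly to power, so the one-term inversion is standard.)
δ = d·√n ⇒ n = (δ/d)² = (2.926 / 0.23)² = 161.89.
Round up to the next whole unit.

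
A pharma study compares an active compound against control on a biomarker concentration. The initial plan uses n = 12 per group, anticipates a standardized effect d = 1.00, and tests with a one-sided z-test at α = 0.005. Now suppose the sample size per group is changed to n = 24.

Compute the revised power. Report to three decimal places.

With n = 24 per group: δ = d·√(n/2) = 1.00 × √(24/2) = 3.4641. Critical value z_{0.005} = 2.576.
Revised power = P(Z > 2.576 − δ) = Φ(0.888) = 0.8128.

Power ≈ 0.813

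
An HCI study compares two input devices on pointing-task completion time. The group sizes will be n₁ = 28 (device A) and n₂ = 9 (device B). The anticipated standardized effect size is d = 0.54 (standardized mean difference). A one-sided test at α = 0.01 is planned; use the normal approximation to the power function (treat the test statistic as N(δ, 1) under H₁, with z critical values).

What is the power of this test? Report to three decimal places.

Power ≈ 0.180

Noncentrality parameter: λ = d / √(1/n₁ + 1/n₂) = 0.54 / √(1/28 + 1/9) = 1.4093
Critical value for a one-sided test at α = 0.01: z_α = 2.326.
Power = Φ(λ − 2.326) = Φ(-0.917) = 0.1796.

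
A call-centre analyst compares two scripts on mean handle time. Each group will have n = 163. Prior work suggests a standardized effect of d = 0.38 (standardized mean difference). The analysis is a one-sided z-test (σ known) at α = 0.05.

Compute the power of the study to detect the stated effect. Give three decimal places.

Noncentrality parameter: δ = d·√(n/2) = 0.38 × √(163/2) = 3.4305
Critical value for a one-sided test at α = 0.05: z_α = 1.645.
Power = Φ(δ − 1.645) = Φ(1.786) = 0.9629.

Power ≈ 0.963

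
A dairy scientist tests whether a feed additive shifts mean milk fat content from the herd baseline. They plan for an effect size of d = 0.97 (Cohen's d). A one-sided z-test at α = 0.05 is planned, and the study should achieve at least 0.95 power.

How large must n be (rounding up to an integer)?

For power 0.95 need Φ(δ − z_{0.05}) = 0.95, so δ = z_{0.05} + z_{0.05} = 1.645 + 1.645 = 3.290.
δ = d·√n ⇒ n = (δ/d)² = (3.290 / 0.97)² = 11.50.
Round up to the next whole unit.

n = 12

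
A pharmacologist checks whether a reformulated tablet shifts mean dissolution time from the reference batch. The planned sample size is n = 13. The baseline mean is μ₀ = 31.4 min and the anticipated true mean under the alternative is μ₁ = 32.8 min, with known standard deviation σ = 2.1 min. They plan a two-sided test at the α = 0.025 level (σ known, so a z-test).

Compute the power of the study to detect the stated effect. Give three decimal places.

Power ≈ 0.564

Standardized effect: d = |μ₁ − μ₀| / σ = |32.8 − 31.4| / 2.1 = 0.6667
Noncentrality parameter: δ = d·√n = 0.6667 × √13 = 2.4037
Critical value for a two-sided test at α = 0.025: z_{α/2} = 2.241.
Power = Φ(δ − 2.241) + Φ(−δ − 2.241) = Φ(0.162) + Φ(-4.645) = 0.5645 + 0.0000 = 0.5645.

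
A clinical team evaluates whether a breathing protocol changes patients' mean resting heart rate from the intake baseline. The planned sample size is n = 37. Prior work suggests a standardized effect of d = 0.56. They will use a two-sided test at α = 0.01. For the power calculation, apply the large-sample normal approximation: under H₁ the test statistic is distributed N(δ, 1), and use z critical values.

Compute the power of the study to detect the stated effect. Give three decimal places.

Noncentrality parameter: δ = d·√n = 0.56 × √37 = 3.4063
Two-sided α = 0.01 → critical value z_{0.005} = 2.576.
Power = Φ(δ − 2.576) + Φ(−δ − 2.576) = Φ(0.831) + Φ(-5.982) = 0.7969 + 0.0000 = 0.7969.

Power ≈ 0.797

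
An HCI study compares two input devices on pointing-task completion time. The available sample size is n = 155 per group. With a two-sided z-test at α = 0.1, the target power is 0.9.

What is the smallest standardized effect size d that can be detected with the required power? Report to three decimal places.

d ≈ 0.332

Need Φ(δ − 1.645) = 0.9, so δ = 1.645 + 1.282 = 2.926.
(The second rejection-region term Φ(−δ − z_{α/2}) is negligible and dropped.)
δ = d·√(n/2) ⇒ d = δ/√(n/2) = 2.926/√(155/2) = 0.3324.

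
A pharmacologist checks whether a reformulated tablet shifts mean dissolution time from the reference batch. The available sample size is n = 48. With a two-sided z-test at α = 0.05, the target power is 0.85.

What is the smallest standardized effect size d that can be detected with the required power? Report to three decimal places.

Required noncentrality: δ = z_{0.025} + z_{0.15} = 1.960 + 1.036 = 2.996.
(The second rejection-region term Φ(−δ − z_{α/2}) is negligible and dropped.)
δ = d·√n ⇒ d = δ/√n = 2.996/√48 = 0.4325.

d ≈ 0.432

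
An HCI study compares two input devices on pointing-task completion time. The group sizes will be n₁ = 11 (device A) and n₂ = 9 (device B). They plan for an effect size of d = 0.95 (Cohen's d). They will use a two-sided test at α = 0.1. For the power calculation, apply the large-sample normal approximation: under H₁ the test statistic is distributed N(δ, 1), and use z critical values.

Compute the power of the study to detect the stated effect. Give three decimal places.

Noncentrality parameter: δ = d / √(1/n₁ + 1/n₂) = 0.95 / √(1/11 + 1/9) = 2.1136
Two-sided α = 0.1 → critical value z_{0.05} = 1.645.
Power = Φ(δ − 1.645) + Φ(−δ − 1.645) = Φ(0.469) + Φ(-3.758) = 0.6804 + 0.0001 = 0.6805.

Power ≈ 0.680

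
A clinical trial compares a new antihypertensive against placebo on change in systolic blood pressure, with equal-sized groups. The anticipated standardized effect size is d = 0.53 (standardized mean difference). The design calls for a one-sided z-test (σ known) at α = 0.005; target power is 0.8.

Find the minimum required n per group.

n = 84 per group

For power 0.8 need Φ(δ − z_{0.005}) = 0.8, so δ = z_{0.005} + z_{0.20} = 2.576 + 0.842 = 3.417.
δ = d·√(n/2) ⇒ n = 2(δ/d)² = 2 × (3.417 / 0.53)² = 83.15.
Rounding up, n = 84 per group.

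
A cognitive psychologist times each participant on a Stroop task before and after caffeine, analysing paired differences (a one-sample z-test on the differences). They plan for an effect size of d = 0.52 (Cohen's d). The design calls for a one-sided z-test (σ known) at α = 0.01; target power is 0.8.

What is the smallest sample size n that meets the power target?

For power 0.8 need Φ(δ − z_{0.01}) = 0.8, so δ = z_{0.01} + z_{0.20} = 2.326 + 0.842 = 3.168.
δ = d·√n ⇒ n = (δ/d)² = (3.168 / 0.52)² = 37.12.
Round up to the next whole unit.

n = 38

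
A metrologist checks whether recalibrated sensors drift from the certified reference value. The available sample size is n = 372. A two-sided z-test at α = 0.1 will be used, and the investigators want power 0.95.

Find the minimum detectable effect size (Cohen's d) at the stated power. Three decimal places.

Required noncentrality: δ = z_{0.05} + z_{0.05} = 1.645 + 1.645 = 3.290.
(The second rejection-region term Φ(−δ − z_{α/2}) is negligible and dropped.)
δ = d·√n ⇒ d = δ/√n = 3.290/√372 = 0.1706.

d ≈ 0.171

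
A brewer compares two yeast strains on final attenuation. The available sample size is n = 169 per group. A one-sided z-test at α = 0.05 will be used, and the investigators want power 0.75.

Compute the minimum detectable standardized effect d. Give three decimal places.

d ≈ 0.252

Required noncentrality: δ = z_{0.05} + z_{0.25} = 1.645 + 0.674 = 2.319.
δ = d·√(n/2) ⇒ d = δ/√(n/2) = 2.319/√(169/2) = 0.2523.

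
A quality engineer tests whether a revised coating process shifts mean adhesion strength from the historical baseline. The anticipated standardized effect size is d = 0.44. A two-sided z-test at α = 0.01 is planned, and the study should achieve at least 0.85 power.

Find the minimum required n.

Set Φ(δ − 2.576) = 0.85; then δ − 2.576 = Φ⁻¹(0.85) = 1.036, giving δ = 3.612.
(For δ > 0 the lower-tail rejection region contributes negligibly to power, so the one-term inversion is standard.)
δ = d·√n ⇒ n = (δ/d)² = (3.612 / 0.44)² = 67.40.
Round up to the next whole unit.

n = 68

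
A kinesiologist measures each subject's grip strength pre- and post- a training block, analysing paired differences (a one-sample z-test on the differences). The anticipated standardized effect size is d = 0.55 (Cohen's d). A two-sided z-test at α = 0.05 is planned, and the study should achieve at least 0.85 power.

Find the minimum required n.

n = 30

For power 0.85 need Φ(δ − z_{0.025}) = 0.85, so δ = z_{0.025} + z_{0.15} = 1.960 + 1.036 = 2.996.
(Ignoring the negligible lower-tail rejection probability gives the usual closed-form inversion.)
δ = d·√n ⇒ n = (δ/d)² = (2.996 / 0.55)² = 29.68.
Round up to the next whole unit.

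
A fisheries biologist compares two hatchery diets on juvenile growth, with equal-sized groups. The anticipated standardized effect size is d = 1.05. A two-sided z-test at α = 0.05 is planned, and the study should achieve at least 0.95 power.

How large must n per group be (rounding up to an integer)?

n = 24 per group

For power 0.95 need Φ(δ − z_{0.025}) = 0.95, so δ = z_{0.025} + z_{0.05} = 1.960 + 1.645 = 3.605.
(Ignoring the negligible lower-tail rejection probability gives the usual closed-form inversion.)
δ = d·√(n/2) ⇒ n = 2(δ/d)² = 2 × (3.605 / 1.05)² = 23.57.
Rounding up, n = 24 per group.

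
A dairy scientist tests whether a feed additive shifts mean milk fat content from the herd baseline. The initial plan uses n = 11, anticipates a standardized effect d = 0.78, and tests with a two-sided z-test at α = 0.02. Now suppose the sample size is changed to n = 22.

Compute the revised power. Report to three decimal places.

Power ≈ 0.909

With n = 22: δ = d·√n = 0.78 × √22 = 3.6585. Critical value z_{0.01} = 2.326.
Revised power = Φ(δ − 2.326) + Φ(−δ − 2.326) = Φ(1.332) + Φ(-5.985) = 0.9086 + 0.0000 = 0.9086.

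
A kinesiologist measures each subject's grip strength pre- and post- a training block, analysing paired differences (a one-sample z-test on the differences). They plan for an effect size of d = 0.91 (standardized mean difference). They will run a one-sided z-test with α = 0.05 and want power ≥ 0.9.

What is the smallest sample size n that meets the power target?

n = 11

Set Φ(δ − 1.645) = 0.9; then δ − 1.645 = Φ⁻¹(0.9) = 1.282, giving δ = 2.926.
δ = d·√n ⇒ n = (δ/d)² = (2.926 / 0.91)² = 10.34.
Rounding up, n = 11.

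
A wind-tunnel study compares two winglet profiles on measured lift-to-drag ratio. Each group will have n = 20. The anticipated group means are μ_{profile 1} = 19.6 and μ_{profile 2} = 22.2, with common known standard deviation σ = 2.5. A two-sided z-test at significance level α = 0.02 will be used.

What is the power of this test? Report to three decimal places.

Standardized effect: d = |μ_{profile 1} − μ_{profile 2}| / σ = |19.6 − 22.2| / 2.5 = 1.0400
Noncentrality parameter: δ = d·√(n/2) = 1.0400 × √(20/2) = 3.2888
Two-sided α = 0.02 → critical value z_{0.01} = 2.326.
Power = Φ(δ − 2.326) + Φ(−δ − 2.326) = Φ(0.962) + Φ(-5.615) = 0.8321 + 0.0000 = 0.8321.

Power ≈ 0.832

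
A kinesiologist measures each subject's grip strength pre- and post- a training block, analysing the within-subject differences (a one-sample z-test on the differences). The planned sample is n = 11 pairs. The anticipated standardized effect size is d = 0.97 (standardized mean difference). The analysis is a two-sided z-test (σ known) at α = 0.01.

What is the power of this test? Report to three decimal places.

Noncentrality parameter: δ = d·√n = 0.97 × √11 = 3.2171
Two-sided α = 0.01 → critical value z_{0.005} = 2.576.
Power = Φ(δ − 2.576) + Φ(−δ − 2.576) = Φ(0.641) + Φ(-5.793) = 0.7393 + 0.0000 = 0.7393.

Power ≈ 0.739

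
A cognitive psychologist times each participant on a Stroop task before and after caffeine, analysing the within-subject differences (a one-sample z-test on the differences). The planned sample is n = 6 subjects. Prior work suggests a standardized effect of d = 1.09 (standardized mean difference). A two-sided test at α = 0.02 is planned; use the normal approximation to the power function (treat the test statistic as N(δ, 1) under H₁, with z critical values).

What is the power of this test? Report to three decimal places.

Power ≈ 0.634

Noncentrality parameter: δ = d·√n = 1.09 × √6 = 2.6699
Two-sided α = 0.02 → critical value z_{0.01} = 2.326.
Power = Φ(δ − 2.326) + Φ(−δ − 2.326) = Φ(0.344) + Φ(-4.996) = 0.6344 + 0.0000 = 0.6344.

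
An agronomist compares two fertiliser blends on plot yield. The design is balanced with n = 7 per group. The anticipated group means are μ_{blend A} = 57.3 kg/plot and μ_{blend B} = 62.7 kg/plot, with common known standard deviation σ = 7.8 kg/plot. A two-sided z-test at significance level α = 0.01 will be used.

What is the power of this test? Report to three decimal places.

Standardized effect: d = |μ_{blend A} − μ_{blend B}| / σ = |57.3 − 62.7| / 7.8 = 0.6923
Noncentrality parameter: δ = d·√(n/2) = 0.6923 × √(7/2) = 1.2952
Two-sided α = 0.01 → critical value z_{0.005} = 2.576.
Power = Φ(δ − 2.576) + Φ(−δ − 2.576) = Φ(-1.281) + Φ(-3.871) = 0.1002 + 0.0001 = 0.1002.

Power ≈ 0.100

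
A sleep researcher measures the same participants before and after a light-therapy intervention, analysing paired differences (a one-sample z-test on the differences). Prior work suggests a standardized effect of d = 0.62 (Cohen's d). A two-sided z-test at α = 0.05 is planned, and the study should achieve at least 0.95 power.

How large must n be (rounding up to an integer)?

For power 0.95 need Φ(δ − z_{0.025}) = 0.95, so δ = z_{0.025} + z_{0.05} = 1.960 + 1.645 = 3.605.
(Ignoring the negligible lower-tail rejection probability gives the usual closed-form inversion.)
δ = d·√n ⇒ n = (δ/d)² = (3.605 / 0.62)² = 33.81.
Round up to the next whole unit.

n = 34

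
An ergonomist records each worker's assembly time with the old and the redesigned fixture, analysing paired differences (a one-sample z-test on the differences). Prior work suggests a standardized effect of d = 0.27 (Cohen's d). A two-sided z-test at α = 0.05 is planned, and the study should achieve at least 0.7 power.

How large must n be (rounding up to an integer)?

n = 85

For power 0.7 need Φ(δ − z_{0.025}) = 0.7, so δ = z_{0.025} + z_{0.30} = 1.960 + 0.524 = 2.484.
(For δ > 0 the lower-tail rejection region contributes negligibly to power, so the one-term inversion is standard.)
δ = d·√n ⇒ n = (δ/d)² = (2.484 / 0.27)² = 84.66.
Rounding up, n = 85.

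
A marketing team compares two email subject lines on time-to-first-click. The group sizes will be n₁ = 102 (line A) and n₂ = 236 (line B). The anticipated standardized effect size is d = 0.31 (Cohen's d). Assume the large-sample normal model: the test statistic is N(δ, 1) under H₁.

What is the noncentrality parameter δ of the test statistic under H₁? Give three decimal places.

δ ≈ 2.616

The noncentrality parameter scales effect size by the design's sample-size factor: δ = d / √(1/n₁ + 1/n₂) = 0.31 / √(1/102 + 1/236) = 2.6161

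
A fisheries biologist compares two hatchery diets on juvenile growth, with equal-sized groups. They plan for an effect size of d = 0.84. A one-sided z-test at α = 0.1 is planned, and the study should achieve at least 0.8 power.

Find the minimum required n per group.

n = 13 per group

For power 0.8 need Φ(δ − z_{0.1}) = 0.8, so δ = z_{0.1} + z_{0.20} = 1.282 + 0.842 = 2.123.
δ = d·√(n/2) ⇒ n = 2(δ/d)² = 2 × (2.123 / 0.84)² = 12.78.
Rounding up, n = 13 per group.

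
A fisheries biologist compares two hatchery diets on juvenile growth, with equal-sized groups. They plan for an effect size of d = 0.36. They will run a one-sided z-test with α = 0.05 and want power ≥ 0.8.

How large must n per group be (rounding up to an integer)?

n = 96 per group

Set Φ(δ − 1.645) = 0.8; then δ − 1.645 = Φ⁻¹(0.8) = 0.842, giving δ = 2.486.
δ = d·√(n/2) ⇒ n = 2(δ/d)² = 2 × (2.486 / 0.36)² = 95.41.
Round up to the next whole unit.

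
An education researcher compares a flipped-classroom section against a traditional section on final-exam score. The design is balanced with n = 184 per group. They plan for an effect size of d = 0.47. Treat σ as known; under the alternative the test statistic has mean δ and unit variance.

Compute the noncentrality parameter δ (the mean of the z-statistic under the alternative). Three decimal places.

δ = d·√(n/2) = 0.47 × √(184/2) = 4.5081

δ ≈ 4.508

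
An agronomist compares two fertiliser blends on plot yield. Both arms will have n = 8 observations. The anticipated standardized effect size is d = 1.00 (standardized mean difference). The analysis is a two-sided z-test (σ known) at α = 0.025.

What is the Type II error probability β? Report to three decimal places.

Noncentrality parameter: δ = d·√(n/2) = 1.00 × √(8/2) = 2.0000
Two-sided α = 0.025 → critical value z_{0.0125} = 2.241.
Power = Φ(δ − 2.241) + Φ(−δ − 2.241) = Φ(-0.241) + Φ(-4.241) = 0.4046 + 0.0000 = 0.4046.
Type II error: β = 1 − power = 1 − 0.4046 = 0.5954.

β ≈ 0.595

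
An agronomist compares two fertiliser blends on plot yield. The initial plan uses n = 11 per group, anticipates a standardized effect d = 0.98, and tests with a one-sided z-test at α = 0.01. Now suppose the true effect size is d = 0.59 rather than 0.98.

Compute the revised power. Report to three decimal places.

With d = 0.59: δ = d·√(n/2) = 0.59 × √(11/2) = 1.3837. Critical value z_{0.01} = 2.326.
Revised power = Φ(δ − 2.326) = Φ(-0.943) = 0.1729.

Power ≈ 0.173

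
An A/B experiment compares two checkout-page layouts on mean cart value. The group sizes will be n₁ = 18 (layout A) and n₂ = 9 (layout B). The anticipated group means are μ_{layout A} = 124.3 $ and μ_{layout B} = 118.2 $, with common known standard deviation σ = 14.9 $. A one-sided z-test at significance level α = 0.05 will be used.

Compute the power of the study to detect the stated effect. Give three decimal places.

Power ≈ 0.260

Standardized effect: d = |μ_{layout A} − μ_{layout B}| / σ = |124.3 − 118.2| / 14.9 = 0.4094
Noncentrality parameter: δ = d / √(1/n₁ + 1/n₂) = 0.4094 / √(1/18 + 1/9) = 1.0028
Critical value for a one-sided test at α = 0.05: z_α = 1.645.
Power = Φ(δ − 1.645) = Φ(-0.642) = 0.2604.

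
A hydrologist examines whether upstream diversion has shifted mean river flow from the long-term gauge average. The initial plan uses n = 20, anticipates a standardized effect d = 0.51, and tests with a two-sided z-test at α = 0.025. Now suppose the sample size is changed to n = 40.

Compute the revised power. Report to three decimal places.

With n = 40: δ = d·√n = 0.51 × √40 = 3.2255. Critical value z_{0.0125} = 2.241.
Revised power = Φ(δ − 2.241) + Φ(−δ − 2.241) = Φ(0.984) + Φ(-5.467) = 0.8375 + 0.0000 = 0.8375.

Power ≈ 0.837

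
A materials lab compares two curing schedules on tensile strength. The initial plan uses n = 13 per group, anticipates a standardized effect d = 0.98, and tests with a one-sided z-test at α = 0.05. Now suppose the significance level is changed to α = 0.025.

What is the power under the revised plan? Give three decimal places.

δ = d·√(n/2) = 0.98 × √(13/2) = 2.4985 (unchanged). New critical value: z_{0.025} = 1.960.
Revised power = P(Z > 1.960 − δ) = Φ(0.539) = 0.7049.

Power ≈ 0.705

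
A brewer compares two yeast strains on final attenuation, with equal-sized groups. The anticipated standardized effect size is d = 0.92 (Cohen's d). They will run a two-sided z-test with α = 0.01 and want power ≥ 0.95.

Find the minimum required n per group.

n = 43 per group

For power 0.95 need Φ(δ − z_{0.005}) = 0.95, so δ = z_{0.005} + z_{0.05} = 2.576 + 1.645 = 4.221.
(The Φ(−δ − z_{α/2}) term is vanishingly small for δ > 0 and is dropped in the standard sample-size formula.)
δ = d·√(n/2) ⇒ n = 2(δ/d)² = 2 × (4.221 / 0.92)² = 42.09.
Round up to the next whole unit.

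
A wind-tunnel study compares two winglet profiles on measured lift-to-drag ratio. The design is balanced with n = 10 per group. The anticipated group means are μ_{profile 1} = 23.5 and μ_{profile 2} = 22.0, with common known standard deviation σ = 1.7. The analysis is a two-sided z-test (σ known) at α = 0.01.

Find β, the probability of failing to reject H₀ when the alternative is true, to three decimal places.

β ≈ 0.727

Standardized effect: d = |μ_{profile 1} − μ_{profile 2}| / σ = |23.5 − 22.0| / 1.7 = 0.8824
Noncentrality parameter: λ = d·√(n/2) = 0.8824 × √(10/2) = 1.9730
Critical value for a two-sided test at α = 0.01: z_{α/2} = 2.576.
Power = Φ(λ − 2.576) + Φ(−λ − 2.576) = Φ(-0.603) + Φ(-4.549) = 0.2733 + 0.0000 = 0.2733.
Type II error: β = 1 − power = 1 − 0.2733 = 0.7267.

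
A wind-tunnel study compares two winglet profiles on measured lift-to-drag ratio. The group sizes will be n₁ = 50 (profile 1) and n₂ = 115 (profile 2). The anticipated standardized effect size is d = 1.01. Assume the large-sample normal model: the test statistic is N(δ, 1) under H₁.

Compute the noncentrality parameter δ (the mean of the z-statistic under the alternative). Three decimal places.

δ ≈ 5.962

The noncentrality parameter scales effect size by the design's sample-size factor: δ = d / √(1/n₁ + 1/n₂) = 1.01 / √(1/50 + 1/115) = 5.9623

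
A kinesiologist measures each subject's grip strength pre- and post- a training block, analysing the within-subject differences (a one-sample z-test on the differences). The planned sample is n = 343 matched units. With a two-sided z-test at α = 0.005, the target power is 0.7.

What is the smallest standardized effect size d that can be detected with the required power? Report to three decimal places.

d ≈ 0.180

Required noncentrality: δ = z_{0.0025} + z_{0.30} = 2.807 + 0.524 = 3.331.
(Lower-tail contribution to power is negligible for δ > 0.)
δ = d·√n ⇒ d = δ/√n = 3.331/√343 = 0.1799.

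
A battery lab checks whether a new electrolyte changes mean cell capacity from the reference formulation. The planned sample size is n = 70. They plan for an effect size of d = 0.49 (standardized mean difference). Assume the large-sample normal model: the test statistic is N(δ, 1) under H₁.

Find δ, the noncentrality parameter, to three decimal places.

δ ≈ 4.100

The noncentrality parameter scales effect size by the design's sample-size factor: δ = d·√n = 0.49 × √70 = 4.0996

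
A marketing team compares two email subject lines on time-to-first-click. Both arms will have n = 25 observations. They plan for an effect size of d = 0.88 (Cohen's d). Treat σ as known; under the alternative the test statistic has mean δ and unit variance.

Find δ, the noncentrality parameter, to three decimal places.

δ = d·√(n/2) = 0.88 × √(25/2) = 3.1113

δ ≈ 3.111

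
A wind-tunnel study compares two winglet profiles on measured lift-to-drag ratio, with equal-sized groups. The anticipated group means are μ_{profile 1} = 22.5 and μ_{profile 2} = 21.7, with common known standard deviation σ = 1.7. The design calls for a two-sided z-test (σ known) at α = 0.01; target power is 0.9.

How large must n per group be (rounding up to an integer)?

n = 135 per group

Standardized effect: d = |μ_{profile 1} − μ_{profile 2}| / σ = |22.5 − 21.7| / 1.7 = 0.4706
Set Φ(δ − 2.576) = 0.9; then δ − 2.576 = Φ⁻¹(0.9) = 1.282, giving δ = 3.857.
(The Φ(−δ − z_{α/2}) term is vanishingly small for δ > 0 and is dropped in the standard sample-size formula.)
δ = d·√(n/2) ⇒ n = 2(δ/d)² = 2 × (3.857 / 0.4706)² = 134.38.
Round up to the next whole unit.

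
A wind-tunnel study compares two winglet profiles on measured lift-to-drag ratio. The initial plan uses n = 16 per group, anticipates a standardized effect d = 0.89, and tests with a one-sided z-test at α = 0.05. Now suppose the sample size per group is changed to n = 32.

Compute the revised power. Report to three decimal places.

With n = 32 per group: δ = d·√(n/2) = 0.89 × √(32/2) = 3.5600. Critical value z_{0.05} = 1.645.
Revised power = Φ(δ − 1.645) = Φ(1.915) = 0.9723.

Power ≈ 0.972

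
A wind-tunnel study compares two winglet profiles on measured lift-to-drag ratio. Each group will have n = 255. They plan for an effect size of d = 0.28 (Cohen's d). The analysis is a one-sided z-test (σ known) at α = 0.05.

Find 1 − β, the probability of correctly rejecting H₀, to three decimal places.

Noncentrality parameter: δ = d·√(n/2) = 0.28 × √(255/2) = 3.1616
Critical value for a one-sided test at α = 0.05: z_α = 1.645.
Power = P(Z > 1.645 − δ) = Φ(1.517) = 0.9353.

Power ≈ 0.935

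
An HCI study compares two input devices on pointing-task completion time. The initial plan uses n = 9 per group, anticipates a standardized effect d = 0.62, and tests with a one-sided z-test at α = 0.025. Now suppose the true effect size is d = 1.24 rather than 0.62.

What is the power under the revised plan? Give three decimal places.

With d = 1.24: δ = d·√(n/2) = 1.24 × √(9/2) = 2.6304. Critical value z_{0.025} = 1.960.
Revised power = P(Z > 1.960 − δ) = Φ(0.670) = 0.7487.

Power ≈ 0.749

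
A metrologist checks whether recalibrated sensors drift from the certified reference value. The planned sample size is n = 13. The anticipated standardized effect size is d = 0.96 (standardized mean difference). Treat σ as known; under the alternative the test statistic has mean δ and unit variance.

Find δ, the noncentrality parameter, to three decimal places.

The noncentrality parameter scales effect size by the design's sample-size factor: δ = d·√n = 0.96 × √13 = 3.4613

δ ≈ 3.461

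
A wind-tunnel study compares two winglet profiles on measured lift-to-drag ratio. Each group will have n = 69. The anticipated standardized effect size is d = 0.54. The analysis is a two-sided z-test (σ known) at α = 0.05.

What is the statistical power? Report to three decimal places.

Power ≈ 0.887

Noncentrality parameter: δ = d·√(n/2) = 0.54 × √(69/2) = 3.1718
Critical value for a two-sided test at α = 0.05: z_{α/2} = 1.960.
Power = Φ(δ − 1.960) + Φ(−δ − 1.960) = Φ(1.212) + Φ(-5.132) = 0.8872 + 0.0000 = 0.8872.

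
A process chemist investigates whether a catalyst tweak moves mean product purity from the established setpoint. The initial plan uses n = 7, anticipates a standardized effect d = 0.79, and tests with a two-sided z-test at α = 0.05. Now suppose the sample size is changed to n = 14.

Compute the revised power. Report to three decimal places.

With n = 14: δ = d·√n = 0.79 × √14 = 2.9559. Critical value z_{0.025} = 1.960.
Revised power = Φ(δ − 1.960) + Φ(−δ − 1.960) = Φ(0.996) + Φ(-4.916) = 0.8404 + 0.0000 = 0.8404.

Power ≈ 0.840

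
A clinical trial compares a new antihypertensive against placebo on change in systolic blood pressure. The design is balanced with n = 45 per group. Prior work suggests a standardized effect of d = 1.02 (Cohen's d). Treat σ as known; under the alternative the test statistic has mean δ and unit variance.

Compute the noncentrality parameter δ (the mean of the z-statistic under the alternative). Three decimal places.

The noncentrality parameter scales effect size by the design's sample-size factor: δ = d·√(n/2) = 1.02 × √(45/2) = 4.8383

δ ≈ 4.838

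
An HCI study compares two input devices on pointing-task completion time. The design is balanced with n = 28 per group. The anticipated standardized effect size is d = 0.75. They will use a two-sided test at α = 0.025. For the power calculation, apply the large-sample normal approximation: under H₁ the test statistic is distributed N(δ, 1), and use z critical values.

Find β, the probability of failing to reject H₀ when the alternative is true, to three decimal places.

Noncentrality parameter: δ = d·√(n/2) = 0.75 × √(28/2) = 2.8062
Two-sided α = 0.025 → critical value z_{0.0125} = 2.241.
Power = Φ(δ − 2.241) + Φ(−δ − 2.241) = Φ(0.565) + Φ(-5.048) = 0.7139 + 0.0000 = 0.7139.
Type II error: β = 1 − power = 1 − 0.7139 = 0.2861.

β ≈ 0.286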